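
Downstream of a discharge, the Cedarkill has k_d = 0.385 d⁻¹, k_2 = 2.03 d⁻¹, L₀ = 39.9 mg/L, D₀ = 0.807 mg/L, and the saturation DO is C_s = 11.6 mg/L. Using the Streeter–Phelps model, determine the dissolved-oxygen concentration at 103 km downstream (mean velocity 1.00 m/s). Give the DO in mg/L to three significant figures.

Travel time t = x/v = 103 km / (1.00 m/s) = 103000 m / 1.00 m/s = 103000 s = 1.192 d.
k_d L₀/(k_2−k_d) = 0.385×39.9/(2.03−0.385) = 15.36/1.645 = 9.338 mg/L.
e^(−k_d t) = e^(−0.385×1.192) = 0.6319; e^(−k_2 t) = e^(−2.03×1.192) = 0.08892.
D = 9.338 × (0.6319 − 0.08892) + 0.807 × 0.08892 = 5.071 + 0.07176 = 5.143 mg/L.
DO = C_s − D = 11.6 − 5.143 = 6.457 mg/L.

DO ≈ 6.46 mg/L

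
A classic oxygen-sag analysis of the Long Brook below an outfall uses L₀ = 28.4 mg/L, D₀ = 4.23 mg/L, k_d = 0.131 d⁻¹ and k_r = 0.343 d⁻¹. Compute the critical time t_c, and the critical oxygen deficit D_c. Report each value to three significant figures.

t_c = [1/(k_r−k_d)] ln[(k_r/k_d)(1 − D₀(k_r−k_d)/(k_d L₀))]
= [1/(0.343−0.131)] ln[(0.343/0.131)(1 − 4.23×0.2120/(0.131×28.4))]
= (1/0.2120) ln[2.618 × 0.7590] = 4.717 × ln(1.987) = 4.717 × 0.6867 = 3.239 d.
D_c = (k_d/k_r) L₀ e^(−k_d t_c) = (0.131/0.343) × 28.4 × e^(−0.131×3.239) = 0.3819 × 28.4 × 0.6542 = 7.096 mg/L.

t_c ≈ 3.24 d; D_c ≈ 7.10 mg/L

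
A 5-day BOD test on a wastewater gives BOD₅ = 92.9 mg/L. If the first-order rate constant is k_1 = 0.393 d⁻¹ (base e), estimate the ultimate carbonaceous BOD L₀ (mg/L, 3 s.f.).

BOD₅ = L₀(1 − e^(−5k_1)) ⇒ L₀ = BOD₅ / (1 − e^(−5×0.393))
= 92.9 / (1 − 0.1402) = 92.9 / 0.8598 = 108.0 mg/L.

L₀ ≈ 108 mg/L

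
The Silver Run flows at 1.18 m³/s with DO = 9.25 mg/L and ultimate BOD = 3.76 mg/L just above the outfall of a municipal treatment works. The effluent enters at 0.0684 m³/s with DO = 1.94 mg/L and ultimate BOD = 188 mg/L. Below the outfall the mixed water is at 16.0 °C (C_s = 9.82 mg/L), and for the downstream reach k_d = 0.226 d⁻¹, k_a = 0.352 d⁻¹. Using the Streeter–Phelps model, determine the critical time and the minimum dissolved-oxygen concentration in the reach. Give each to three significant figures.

t_c ≈ 3.20 d; minimum DO ≈ 5.50 mg/L

Mixed DO = (1.18×9.25 + 0.0684×1.94)/(1.18+0.0684) = 11.05/1.248 = 8.849 mg/L.
Mixed L₀ = (1.18×3.76 + 0.0684×188)/(1.248) = 17.30/1.248 = 13.85 mg/L.
Initial deficit D₀ = C_s − DO₀ = 9.82 − 8.849 = 0.9705 mg/L.
t_c = (1/0.1260) ln[(0.352/0.226)(1 − 0.9705×0.1260/(0.226×13.85))] = 7.937 × ln(1.497) = 3.200 d.
D_c = (0.226/0.352) × 13.85 × e^(−0.226×3.200) = 0.6420 × 13.85 × 0.4851 = 4.315 mg/L.
Minimum DO = 9.82 − 4.315 = 5.505 mg/L.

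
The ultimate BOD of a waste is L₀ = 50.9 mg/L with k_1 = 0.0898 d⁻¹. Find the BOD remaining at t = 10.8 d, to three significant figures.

L_t = L₀ e^(−k_1 t) = 50.9 × e^(−0.0898×10.8) = 50.9 × 0.3791 = 19.30 mg/L.

L ≈ 19.3 mg/L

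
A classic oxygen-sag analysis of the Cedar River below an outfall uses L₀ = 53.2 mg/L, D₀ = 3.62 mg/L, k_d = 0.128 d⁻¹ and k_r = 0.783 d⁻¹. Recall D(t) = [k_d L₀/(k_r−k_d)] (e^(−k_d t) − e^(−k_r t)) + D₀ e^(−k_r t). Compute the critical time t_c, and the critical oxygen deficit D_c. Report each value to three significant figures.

At the critical point dD/dt = 0, so k_d L₀ e^(−k_d t) = k_r D. Substituting D(t) from the Streeter–Phelps equation and solving for t gives
t_c = ln[(k_r/k_d)(1 − D₀(k_r−k_d)/(k_d L₀))] / (k_r−k_d).
Here k_r−k_d = 0.6550 d⁻¹ and 1 − D₀(k_r−k_d)/(k_d L₀) = 1 − 3.62×0.6550/(0.128×53.2) = 0.6518, so
t_c = ln(6.117 × 0.6518) / 0.6550 = 1.383 / 0.6550 = 2.112 d.
L(t_c) = L₀ e^(−k_d t_c) = 53.2 × 0.7632 = 40.60 mg/L, and at the critical point k_r D_c = k_d L, so D_c = (0.128/0.783) × 40.60 = 6.637 mg/L.

t_c ≈ 2.11 d; D_c ≈ 6.64 mg/L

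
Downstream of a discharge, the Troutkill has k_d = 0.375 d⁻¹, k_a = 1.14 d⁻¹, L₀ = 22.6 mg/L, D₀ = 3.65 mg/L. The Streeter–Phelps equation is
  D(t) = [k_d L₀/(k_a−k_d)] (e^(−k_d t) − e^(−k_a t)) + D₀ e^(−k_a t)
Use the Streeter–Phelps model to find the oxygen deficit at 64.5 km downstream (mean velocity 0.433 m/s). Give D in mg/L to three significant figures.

Travel time t = x/v = 64.5 km / (0.433 m/s) = 64500 m / 0.433 m/s = 149000 s = 1.724 d.
k_d L₀/(k_a−k_d) = 0.375×22.6/(1.14−0.375) = 8.475/0.7650 = 11.08 mg/L.
e^(−k_d t) = e^(−0.375×1.724) = 0.5239; e^(−k_a t) = e^(−1.14×1.724) = 0.1401.
D = 11.08 × (0.5239 − 0.1401) + 3.65 × 0.1401 = 4.252 + 0.5113 = 4.763 mg/L.

D ≈ 4.76 mg/L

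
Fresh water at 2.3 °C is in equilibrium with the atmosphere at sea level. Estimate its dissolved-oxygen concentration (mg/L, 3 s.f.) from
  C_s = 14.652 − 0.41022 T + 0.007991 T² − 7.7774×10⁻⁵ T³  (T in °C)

C_s ≈ 13.7 mg/L

C_s = 14.652 − 0.41022×2.3 + 0.007991×2.3² − 7.7774×10⁻⁵×2.3³ = 13.75 mg/L.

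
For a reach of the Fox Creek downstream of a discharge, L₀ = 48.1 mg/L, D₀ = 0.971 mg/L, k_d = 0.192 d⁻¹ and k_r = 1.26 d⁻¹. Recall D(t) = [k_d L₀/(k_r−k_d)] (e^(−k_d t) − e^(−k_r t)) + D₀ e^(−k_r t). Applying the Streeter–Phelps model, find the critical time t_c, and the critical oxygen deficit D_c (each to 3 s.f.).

t_c ≈ 1.65 d; D_c ≈ 5.34 mg/L

With k_r/k_d = 6.562 and 1 − D₀(k_r−k_d)/(k_d L₀) = 0.8877,
t_c = ln(6.562 × 0.8877) / (1.26 − 0.192) = ln(5.826) / 1.068 = 1.762/1.068 = 1.650 d.
D_c = (k_d/k_r) L₀ e^(−k_d t_c) = (0.192/1.26) × 48.1 × e^(−0.192×1.650) = 0.1524 × 48.1 × 0.7285 = 5.339 mg/L.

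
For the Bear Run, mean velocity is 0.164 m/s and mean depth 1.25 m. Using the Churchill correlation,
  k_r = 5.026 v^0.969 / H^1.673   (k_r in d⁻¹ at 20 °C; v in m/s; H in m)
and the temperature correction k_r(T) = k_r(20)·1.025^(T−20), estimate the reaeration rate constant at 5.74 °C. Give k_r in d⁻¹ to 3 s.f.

k_r(20) = 5.026 × 0.164^0.969 / 1.25^1.673 = 5.026 × 0.1735 / 1.453 = 0.6002 d⁻¹.
k_r(5.74) = 0.6002 × 1.025^(5.74−20) = 0.6002 × 0.7032 = 0.4220 d⁻¹.

k_r ≈ 0.422 d⁻¹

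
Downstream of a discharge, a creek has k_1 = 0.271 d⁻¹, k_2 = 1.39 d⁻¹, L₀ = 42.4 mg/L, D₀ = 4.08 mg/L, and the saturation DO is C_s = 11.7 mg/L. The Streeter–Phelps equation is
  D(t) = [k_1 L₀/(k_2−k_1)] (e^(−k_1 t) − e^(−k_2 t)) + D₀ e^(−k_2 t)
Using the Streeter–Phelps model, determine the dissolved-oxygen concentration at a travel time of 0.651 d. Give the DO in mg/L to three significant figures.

k_1 L₀/(k_2−k_1) = 0.271×42.4/(1.39−0.271) = 11.49/1.119 = 10.27 mg/L.
e^(−k_1 t) = e^(−0.271×0.6510) = 0.8383; e^(−k_2 t) = e^(−1.39×0.6510) = 0.4046.
D = 10.27 × (0.8383 − 0.4046) + 4.08 × 0.4046 = 4.453 + 1.651 = 6.104 mg/L.
DO = C_s − D = 11.7 − 6.104 = 5.596 mg/L.

DO ≈ 5.60 mg/L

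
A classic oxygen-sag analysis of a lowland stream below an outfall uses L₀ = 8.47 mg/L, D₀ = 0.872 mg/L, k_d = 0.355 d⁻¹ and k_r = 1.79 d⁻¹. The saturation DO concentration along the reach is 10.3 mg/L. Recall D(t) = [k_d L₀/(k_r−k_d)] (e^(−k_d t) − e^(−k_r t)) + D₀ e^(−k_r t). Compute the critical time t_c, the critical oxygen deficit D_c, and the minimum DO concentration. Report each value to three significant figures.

With k_r/k_d = 5.042 and 1 − D₀(k_r−k_d)/(k_d L₀) = 0.5838,
t_c = ln(5.042 × 0.5838) / (1.79 − 0.355) = ln(2.944) / 1.435 = 1.080/1.435 = 0.7524 d.
L(t_c) = L₀ e^(−k_d t_c) = 8.47 × 0.7656 = 6.485 mg/L, and at the critical point k_r D_c = k_d L, so D_c = (0.355/1.79) × 6.485 = 1.286 mg/L.
Minimum DO = C_s − D_c = 10.3 − 1.286 = 9.014 mg/L.

t_c ≈ 0.752 d; D_c ≈ 1.29 mg/L; min DO ≈ 9.01 mg/L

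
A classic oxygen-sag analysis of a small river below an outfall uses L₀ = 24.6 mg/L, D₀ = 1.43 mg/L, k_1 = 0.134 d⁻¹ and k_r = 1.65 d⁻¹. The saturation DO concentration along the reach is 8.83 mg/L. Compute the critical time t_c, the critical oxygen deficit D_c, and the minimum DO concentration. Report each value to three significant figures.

t_c ≈ 0.949 d; D_c ≈ 1.76 mg/L; min DO ≈ 7.07 mg/L

t_c = [1/(k_r−k_1)] ln[(k_r/k_1)(1 − D₀(k_r−k_1)/(k_1 L₀))]
= [1/(1.65−0.134)] ln[(1.65/0.134)(1 − 1.43×1.516/(0.134×24.6))]
= (1/1.516) ln[12.31 × 0.3423] = 0.6596 × ln(4.215) = 0.6596 × 1.439 = 0.9491 d.
L(t_c) = L₀ e^(−k_1 t_c) = 24.6 × 0.8806 = 21.66 mg/L, and at the critical point k_r D_c = k_1 L, so D_c = (0.134/1.65) × 21.66 = 1.759 mg/L.
Minimum DO = C_s − D_c = 8.83 − 1.759 = 7.071 mg/L.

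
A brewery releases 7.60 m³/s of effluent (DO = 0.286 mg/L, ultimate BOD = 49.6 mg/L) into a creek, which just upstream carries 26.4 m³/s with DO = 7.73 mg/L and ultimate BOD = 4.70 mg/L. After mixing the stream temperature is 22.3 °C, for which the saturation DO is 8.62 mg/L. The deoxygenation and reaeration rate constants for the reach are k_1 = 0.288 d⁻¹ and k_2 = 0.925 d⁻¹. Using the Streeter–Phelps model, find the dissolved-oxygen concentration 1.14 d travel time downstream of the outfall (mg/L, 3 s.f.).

DO ≈ 5.25 mg/L

Mixed DO = (26.4×7.73 + 7.60×0.286)/(26.4+7.60) = 206.2/34.00 = 6.066 mg/L.
Mixed L₀ = (26.4×4.70 + 7.60×49.6)/(34.00) = 501.0/34.00 = 14.74 mg/L.
Initial deficit D₀ = C_s − DO₀ = 8.62 − 6.066 = 2.554 mg/L.
D(1.14) = [0.288×14.74/(0.925−0.288)](e^(−0.288×1.14) − e^(−0.925×1.14)) + 2.554 e^(−0.925×1.14)
= 6.663 × (0.7201 − 0.3484) + 2.554 × 0.3484 = 3.367 mg/L.
DO = 8.62 − 3.367 = 5.253 mg/L.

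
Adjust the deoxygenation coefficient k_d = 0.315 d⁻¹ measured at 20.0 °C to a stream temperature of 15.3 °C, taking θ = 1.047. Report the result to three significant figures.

k_d ≈ 0.254 d⁻¹

k_d(T₂) = k_d(T₁) · θ^(T₂−T₁) = 0.315 × 1.047^(15.3−20.0)
= 0.315 × 1.047^-4.70 = 0.315 × 0.8058 = 0.2538 d⁻¹.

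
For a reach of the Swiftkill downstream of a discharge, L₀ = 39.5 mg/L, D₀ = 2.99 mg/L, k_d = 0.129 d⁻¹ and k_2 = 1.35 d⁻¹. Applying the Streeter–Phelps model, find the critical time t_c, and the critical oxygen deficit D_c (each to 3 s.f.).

t_c ≈ 0.891 d; D_c ≈ 3.36 mg/L

t_c = [1/(k_2−k_d)] ln[(k_2/k_d)(1 − D₀(k_2−k_d)/(k_d L₀))]
= [1/(1.35−0.129)] ln[(1.35/0.129)(1 − 2.99×1.221/(0.129×39.5))]
= (1/1.221) ln[10.47 × 0.2835] = 0.8190 × ln(2.967) = 0.8190 × 1.088 = 0.8907 d.
L(t_c) = L₀ e^(−k_d t_c) = 39.5 × 0.8914 = 35.21 mg/L, and at the critical point k_2 D_c = k_d L, so D_c = (0.129/1.35) × 35.21 = 3.365 mg/L.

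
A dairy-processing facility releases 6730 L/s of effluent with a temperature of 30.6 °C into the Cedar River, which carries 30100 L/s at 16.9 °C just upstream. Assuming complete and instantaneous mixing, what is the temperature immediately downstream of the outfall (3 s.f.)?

Flow-weighted mixing: C = (Q_r C_r + Q_w C_w)/(Q_r + Q_w)
= (30100×16.9 + 6730×30.6)/(30100 + 6730) = 714600/36830 = 19.40 °C.

19.4 °C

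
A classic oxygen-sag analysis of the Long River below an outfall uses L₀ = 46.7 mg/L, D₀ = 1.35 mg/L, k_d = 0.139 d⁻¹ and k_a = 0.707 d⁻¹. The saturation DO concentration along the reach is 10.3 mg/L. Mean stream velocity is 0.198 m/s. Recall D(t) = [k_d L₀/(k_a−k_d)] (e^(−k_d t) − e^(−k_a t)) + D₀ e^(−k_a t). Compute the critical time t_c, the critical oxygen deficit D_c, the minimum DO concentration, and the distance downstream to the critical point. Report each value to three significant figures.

At the critical point dD/dt = 0, so k_d L₀ e^(−k_d t) = k_a D. Substituting D(t) from the Streeter–Phelps equation and solving for t gives
t_c = ln[(k_a/k_d)(1 − D₀(k_a−k_d)/(k_d L₀))] / (k_a−k_d).
Here k_a−k_d = 0.5680 d⁻¹ and 1 − D₀(k_a−k_d)/(k_d L₀) = 1 − 1.35×0.5680/(0.139×46.7) = 0.8819, so
t_c = ln(5.086 × 0.8819) / 0.5680 = 1.501 / 0.5680 = 2.642 d.
L(t_c) = L₀ e^(−k_d t_c) = 46.7 × 0.6926 = 32.34 mg/L, and at the critical point k_a D_c = k_d L, so D_c = (0.139/0.707) × 32.34 = 6.359 mg/L.
Minimum DO = C_s − D_c = 10.3 − 6.359 = 3.941 mg/L.
x_c = v t_c = 0.198 m/s × 2.642 d × 86400 s/d = 45200 m ≈ 45.2 km.

t_c ≈ 2.64 d; D_c ≈ 6.36 mg/L; min DO ≈ 3.94 mg/L; x_c ≈ 45.2 km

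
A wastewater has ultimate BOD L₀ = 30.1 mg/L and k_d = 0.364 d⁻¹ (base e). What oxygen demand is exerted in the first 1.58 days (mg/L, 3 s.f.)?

y_t = L₀(1 − e^(−k_d t)) = 30.1 × (1 − e^(−0.364×1.58))
= 30.1 × (1 − 0.5626) = 30.1 × 0.4374 = 13.16 mg/L.

y ≈ 13.2 mg/L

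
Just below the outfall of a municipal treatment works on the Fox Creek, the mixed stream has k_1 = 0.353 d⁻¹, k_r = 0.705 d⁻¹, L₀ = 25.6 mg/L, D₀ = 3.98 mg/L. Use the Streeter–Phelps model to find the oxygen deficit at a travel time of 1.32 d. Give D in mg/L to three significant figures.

k_1 L₀/(k_r−k_1) = 0.353×25.6/(0.705−0.353) = 9.037/0.3520 = 25.67 mg/L.
e^(−k_1 t) = e^(−0.353×1.320) = 0.6275; e^(−k_r t) = e^(−0.705×1.320) = 0.3943.
D = 25.67 × (0.6275 − 0.3943) + 3.98 × 0.3943 = 5.987 + 1.569 = 7.557 mg/L.

D ≈ 7.56 mg/L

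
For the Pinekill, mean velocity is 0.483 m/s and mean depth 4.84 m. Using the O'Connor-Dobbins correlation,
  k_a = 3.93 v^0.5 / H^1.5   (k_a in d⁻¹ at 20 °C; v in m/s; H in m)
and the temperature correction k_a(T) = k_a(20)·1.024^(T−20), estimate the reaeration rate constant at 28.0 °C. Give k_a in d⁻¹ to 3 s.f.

k_a ≈ 0.310 d⁻¹

k_a(20) = 3.93 × 0.483^0.5 / 4.84^1.5 = 3.93 × 0.6950 / 10.65 = 0.2565 d⁻¹.
k_a(28.0) = 0.2565 × 1.024^(28.0−20) = 0.2565 × 1.209 = 0.3101 d⁻¹.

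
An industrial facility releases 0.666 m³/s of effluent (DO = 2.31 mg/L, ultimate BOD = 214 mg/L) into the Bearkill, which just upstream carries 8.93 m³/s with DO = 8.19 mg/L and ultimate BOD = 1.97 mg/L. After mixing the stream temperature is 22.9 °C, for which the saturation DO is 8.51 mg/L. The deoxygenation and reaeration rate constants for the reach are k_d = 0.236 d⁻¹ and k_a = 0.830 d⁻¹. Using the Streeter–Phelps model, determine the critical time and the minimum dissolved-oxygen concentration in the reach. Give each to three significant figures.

t_c ≈ 1.92 d; minimum DO ≈ 5.50 mg/L

Mixed DO = (8.93×8.19 + 0.666×2.31)/(8.93+0.666) = 74.68/9.596 = 7.782 mg/L.
Mixed L₀ = (8.93×1.97 + 0.666×214)/(9.596) = 160.1/9.596 = 16.69 mg/L.
Initial deficit D₀ = C_s − DO₀ = 8.51 − 7.782 = 0.7281 mg/L.
t_c = (1/0.5940) ln[(0.830/0.236)(1 − 0.7281×0.5940/(0.236×16.69))] = 1.684 × ln(3.131) = 1.921 d.
D_c = (0.236/0.830) × 16.69 × e^(−0.236×1.921) = 0.2843 × 16.69 × 0.6354 = 3.015 mg/L.
Minimum DO = 8.51 − 3.015 = 5.495 mg/L.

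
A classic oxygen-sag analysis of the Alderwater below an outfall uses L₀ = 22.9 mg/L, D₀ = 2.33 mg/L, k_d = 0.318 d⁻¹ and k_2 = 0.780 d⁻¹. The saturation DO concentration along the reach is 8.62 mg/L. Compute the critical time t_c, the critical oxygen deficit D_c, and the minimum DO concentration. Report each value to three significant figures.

t_c ≈ 1.60 d; D_c ≈ 5.62 mg/L; min DO ≈ 3.00 mg/L

With k_2/k_d = 2.453 and 1 − D₀(k_2−k_d)/(k_d L₀) = 0.8522,
t_c = ln(2.453 × 0.8522) / (0.780 − 0.318) = ln(2.090) / 0.4620 = 0.7373/0.4620 = 1.596 d.
D_c = (k_d/k_2) L₀ e^(−k_d t_c) = (0.318/0.780) × 22.9 × e^(−0.318×1.596) = 0.4077 × 22.9 × 0.6020 = 5.620 mg/L.
Minimum DO = C_s − D_c = 8.62 − 5.620 = 3.000 mg/L.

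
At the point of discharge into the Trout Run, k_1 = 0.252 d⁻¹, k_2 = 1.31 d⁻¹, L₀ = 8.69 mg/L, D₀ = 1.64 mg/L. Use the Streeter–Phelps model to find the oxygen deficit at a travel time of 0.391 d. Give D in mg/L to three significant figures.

D ≈ 1.62 mg/L

k_1 L₀/(k_2−k_1) = 0.252×8.69/(1.31−0.252) = 2.190/1.058 = 2.070 mg/L.
e^(−k_1 t) = e^(−0.252×0.3910) = 0.9062; e^(−k_2 t) = e^(−1.31×0.3910) = 0.5992.
D = 2.070 × (0.9062 − 0.5992) + 1.64 × 0.5992 = 0.6354 + 0.9826 = 1.618 mg/L.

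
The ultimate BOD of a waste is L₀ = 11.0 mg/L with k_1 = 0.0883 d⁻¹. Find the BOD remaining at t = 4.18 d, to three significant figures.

L ≈ 7.60 mg/L

L_t = L₀ e^(−k_1 t) = 11.0 × e^(−0.0883×4.18) = 11.0 × 0.6914 = 7.605 mg/L.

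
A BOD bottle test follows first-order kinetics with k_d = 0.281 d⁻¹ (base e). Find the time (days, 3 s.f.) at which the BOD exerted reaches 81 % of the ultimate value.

y/L₀ = 1 − e^(−k_d t) = 0.81 ⇒ e^(−k_d t) = 0.190
t = −ln(0.190) / 0.281 = 1.661 / 0.281 = 5.910 d.

t ≈ 5.91 d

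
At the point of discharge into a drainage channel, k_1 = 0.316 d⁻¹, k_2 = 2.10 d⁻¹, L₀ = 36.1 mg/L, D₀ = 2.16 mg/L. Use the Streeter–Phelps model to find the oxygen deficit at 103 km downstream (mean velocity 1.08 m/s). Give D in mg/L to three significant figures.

Travel time t = x/v = 103 km / (1.08 m/s) = 103000 m / 1.08 m/s = 95370 s = 1.104 d.
k_1 L₀/(k_2−k_1) = 0.316×36.1/(2.10−0.316) = 11.41/1.784 = 6.394 mg/L.
e^(−k_1 t) = e^(−0.316×1.104) = 0.7055; e^(−k_2 t) = e^(−2.10×1.104) = 0.09847.
D = 6.394 × (0.7055 − 0.09847) + 2.16 × 0.09847 = 3.882 + 0.2127 = 4.094 mg/L.

D ≈ 4.09 mg/L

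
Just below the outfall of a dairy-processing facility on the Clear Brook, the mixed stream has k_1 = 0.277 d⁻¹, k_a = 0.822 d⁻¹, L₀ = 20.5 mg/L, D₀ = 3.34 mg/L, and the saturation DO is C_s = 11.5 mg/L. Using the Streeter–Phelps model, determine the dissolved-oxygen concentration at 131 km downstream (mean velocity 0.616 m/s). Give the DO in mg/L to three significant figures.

DO ≈ 7.17 mg/L

Travel time t = x/v = 131 km / (0.616 m/s) = 131000 m / 0.616 m/s = 212700 s = 2.461 d.
k_1 L₀/(k_a−k_1) = 0.277×20.5/(0.822−0.277) = 5.679/0.5450 = 10.42 mg/L.
e^(−k_1 t) = e^(−0.277×2.461) = 0.5057; e^(−k_a t) = e^(−0.822×2.461) = 0.1322.
D = 10.42 × (0.5057 − 0.1322) + 3.34 × 0.1322 = 3.891 + 0.4416 = 4.333 mg/L.
DO = C_s − D = 11.5 − 4.333 = 7.167 mg/L.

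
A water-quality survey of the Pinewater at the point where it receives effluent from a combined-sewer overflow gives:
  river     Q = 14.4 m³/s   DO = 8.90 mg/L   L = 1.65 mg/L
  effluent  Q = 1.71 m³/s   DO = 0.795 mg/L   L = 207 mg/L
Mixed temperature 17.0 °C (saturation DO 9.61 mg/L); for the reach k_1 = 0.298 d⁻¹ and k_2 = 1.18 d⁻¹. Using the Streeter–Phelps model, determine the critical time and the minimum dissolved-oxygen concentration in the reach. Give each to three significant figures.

Mixed DO = (14.4×8.90 + 1.71×0.795)/(14.4+1.71) = 129.5/16.11 = 8.040 mg/L.
Mixed L₀ = (14.4×1.65 + 1.71×207)/(16.11) = 377.7/16.11 = 23.45 mg/L.
Initial deficit D₀ = C_s − DO₀ = 9.61 − 8.040 = 1.570 mg/L.
t_c = (1/0.8820) ln[(1.18/0.298)(1 − 1.570×0.8820/(0.298×23.45))] = 1.134 × ln(3.175) = 1.310 d.
D_c = (0.298/1.18) × 23.45 × e^(−0.298×1.310) = 0.2525 × 23.45 × 0.6768 = 4.008 mg/L.
Minimum DO = 9.61 − 4.008 = 5.602 mg/L.

t_c ≈ 1.31 d; minimum DO ≈ 5.60 mg/L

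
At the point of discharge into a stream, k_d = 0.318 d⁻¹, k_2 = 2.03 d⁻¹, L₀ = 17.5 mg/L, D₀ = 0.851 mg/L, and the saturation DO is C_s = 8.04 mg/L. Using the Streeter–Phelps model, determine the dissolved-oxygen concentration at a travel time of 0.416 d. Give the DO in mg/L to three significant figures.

DO ≈ 6.22 mg/L

k_d L₀/(k_2−k_d) = 0.318×17.5/(2.03−0.318) = 5.565/1.712 = 3.251 mg/L.
e^(−k_d t) = e^(−0.318×0.4160) = 0.8761; e^(−k_2 t) = e^(−2.03×0.4160) = 0.4298.
D = 3.251 × (0.8761 − 0.4298) + 0.851 × 0.4298 = 1.451 + 0.3657 = 1.817 mg/L.
DO = C_s − D = 8.04 − 1.817 = 6.223 mg/L.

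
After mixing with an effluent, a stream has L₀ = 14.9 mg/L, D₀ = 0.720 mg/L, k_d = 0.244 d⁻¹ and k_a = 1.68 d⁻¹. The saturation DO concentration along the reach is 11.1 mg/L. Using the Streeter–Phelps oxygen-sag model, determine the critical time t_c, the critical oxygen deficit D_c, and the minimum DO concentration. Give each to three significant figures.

With k_a/k_d = 6.885 and 1 − D₀(k_a−k_d)/(k_d L₀) = 0.7156,
t_c = ln(6.885 × 0.7156) / (1.68 − 0.244) = ln(4.927) / 1.436 = 1.595/1.436 = 1.111 d.
L(t_c) = L₀ e^(−k_d t_c) = 14.9 × 0.7626 = 11.36 mg/L, and at the critical point k_a D_c = k_d L, so D_c = (0.244/1.68) × 11.36 = 1.650 mg/L.
Minimum DO = C_s − D_c = 11.1 − 1.650 = 9.450 mg/L.

t_c ≈ 1.11 d; D_c ≈ 1.65 mg/L; min DO ≈ 9.45 mg/L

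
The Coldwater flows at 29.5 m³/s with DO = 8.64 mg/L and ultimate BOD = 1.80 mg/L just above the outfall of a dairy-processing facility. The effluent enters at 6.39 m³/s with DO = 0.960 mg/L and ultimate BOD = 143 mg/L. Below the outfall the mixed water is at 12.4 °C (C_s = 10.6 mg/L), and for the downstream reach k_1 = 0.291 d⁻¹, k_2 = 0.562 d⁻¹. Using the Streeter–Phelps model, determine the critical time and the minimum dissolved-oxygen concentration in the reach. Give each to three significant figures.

Mixed DO = (29.5×8.64 + 6.39×0.960)/(29.5+6.39) = 261.0/35.89 = 7.273 mg/L.
Mixed L₀ = (29.5×1.80 + 6.39×143)/(35.89) = 966.9/35.89 = 26.94 mg/L.
Initial deficit D₀ = C_s − DO₀ = 10.6 − 7.273 = 3.327 mg/L.
t_c = (1/0.2710) ln[(0.562/0.291)(1 − 3.327×0.2710/(0.291×26.94))] = 3.690 × ln(1.709) = 1.978 d.
D_c = (0.291/0.562) × 26.94 × e^(−0.291×1.978) = 0.5178 × 26.94 × 0.5624 = 7.845 mg/L.
Minimum DO = 10.6 − 7.845 = 2.755 mg/L.

t_c ≈ 1.98 d; minimum DO ≈ 2.75 mg/L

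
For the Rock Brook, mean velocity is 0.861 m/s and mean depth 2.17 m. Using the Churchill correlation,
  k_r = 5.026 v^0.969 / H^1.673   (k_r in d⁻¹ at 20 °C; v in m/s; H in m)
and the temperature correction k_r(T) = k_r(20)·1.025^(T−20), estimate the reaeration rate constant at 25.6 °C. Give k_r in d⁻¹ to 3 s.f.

k_r(20) = 5.026 × 0.861^0.969 / 2.17^1.673 = 5.026 × 0.8650 / 3.655 = 1.189 d⁻¹.
k_r(25.6) = 1.189 × 1.025^(25.6−20) = 1.189 × 1.148 = 1.366 d⁻¹.

k_r ≈ 1.37 d⁻¹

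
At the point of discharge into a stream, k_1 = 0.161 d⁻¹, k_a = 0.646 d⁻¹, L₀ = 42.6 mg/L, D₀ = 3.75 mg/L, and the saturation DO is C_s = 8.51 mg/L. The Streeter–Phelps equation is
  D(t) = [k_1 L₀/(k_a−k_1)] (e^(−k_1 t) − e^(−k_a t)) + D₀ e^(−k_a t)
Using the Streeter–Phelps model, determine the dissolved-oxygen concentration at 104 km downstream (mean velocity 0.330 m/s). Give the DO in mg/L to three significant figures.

DO ≈ 1.63 mg/L

Travel time t = x/v = 104 km / (0.330 m/s) = 104000 m / 0.330 m/s = 315200 s = 3.648 d.
k_1 L₀/(k_a−k_1) = 0.161×42.6/(0.646−0.161) = 6.859/0.4850 = 14.14 mg/L.
e^(−k_1 t) = e^(−0.161×3.648) = 0.5558; e^(−k_a t) = e^(−0.646×3.648) = 0.09477.
D = 14.14 × (0.5558 − 0.09477) + 3.75 × 0.09477 = 6.520 + 0.3554 = 6.876 mg/L.
DO = C_s − D = 8.51 − 6.876 = 1.634 mg/L.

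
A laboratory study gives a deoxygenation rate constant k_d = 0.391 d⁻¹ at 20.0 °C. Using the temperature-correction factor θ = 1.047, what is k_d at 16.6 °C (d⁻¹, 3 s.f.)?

k_d ≈ 0.334 d⁻¹

k_d(T₂) = k_d(T₁) · θ^(T₂−T₁) = 0.391 × 1.047^(16.6−20.0)
= 0.391 × 1.047^-3.40 = 0.391 × 0.8554 = 0.3345 d⁻¹.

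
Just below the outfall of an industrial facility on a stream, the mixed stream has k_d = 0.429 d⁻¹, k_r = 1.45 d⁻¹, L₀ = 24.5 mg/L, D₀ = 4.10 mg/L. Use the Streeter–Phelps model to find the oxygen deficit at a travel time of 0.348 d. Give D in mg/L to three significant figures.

D ≈ 5.13 mg/L

k_d L₀/(k_r−k_d) = 0.429×24.5/(1.45−0.429) = 10.51/1.021 = 10.29 mg/L.
e^(−k_d t) = e^(−0.429×0.3480) = 0.8613; e^(−k_r t) = e^(−1.45×0.3480) = 0.6037.
D = 10.29 × (0.8613 − 0.6037) + 4.10 × 0.6037 = 2.652 + 2.475 = 5.127 mg/L.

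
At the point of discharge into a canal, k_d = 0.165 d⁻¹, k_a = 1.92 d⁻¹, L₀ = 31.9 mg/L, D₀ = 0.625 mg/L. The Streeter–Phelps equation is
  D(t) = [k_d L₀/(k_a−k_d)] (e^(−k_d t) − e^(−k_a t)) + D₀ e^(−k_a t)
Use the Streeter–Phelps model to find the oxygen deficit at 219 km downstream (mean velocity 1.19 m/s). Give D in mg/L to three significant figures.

D ≈ 2.07 mg/L

Travel time t = x/v = 219 km / (1.19 m/s) = 219000 m / 1.19 m/s = 184000 s = 2.130 d.
k_d L₀/(k_a−k_d) = 0.165×31.9/(1.92−0.165) = 5.263/1.755 = 2.999 mg/L.
e^(−k_d t) = e^(−0.165×2.130) = 0.7037; e^(−k_a t) = e^(−1.92×2.130) = 0.01675.
D = 2.999 × (0.7037 − 0.01675) + 0.625 × 0.01675 = 2.060 + 0.01047 = 2.071 mg/L.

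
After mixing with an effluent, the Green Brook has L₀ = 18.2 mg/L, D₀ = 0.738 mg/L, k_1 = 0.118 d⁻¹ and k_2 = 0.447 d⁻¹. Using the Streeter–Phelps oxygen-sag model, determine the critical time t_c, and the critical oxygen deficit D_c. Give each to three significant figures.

t_c = [1/(k_2−k_1)] ln[(k_2/k_1)(1 − D₀(k_2−k_1)/(k_1 L₀))]
= [1/(0.447−0.118)] ln[(0.447/0.118)(1 − 0.738×0.3290/(0.118×18.2))]
= (1/0.3290) ln[3.788 × 0.8869] = 3.040 × ln(3.360) = 3.040 × 1.212 = 3.684 d.
D_c = (k_1/k_2) L₀ e^(−k_1 t_c) = (0.118/0.447) × 18.2 × e^(−0.118×3.684) = 0.2640 × 18.2 × 0.6475 = 3.111 mg/L.

t_c ≈ 3.68 d; D_c ≈ 3.11 mg/L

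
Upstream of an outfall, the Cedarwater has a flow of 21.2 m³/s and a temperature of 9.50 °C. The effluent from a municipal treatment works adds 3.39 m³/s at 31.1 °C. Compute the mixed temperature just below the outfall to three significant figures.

12.5 °C

Flow-weighted mixing: C = (Q_r C_r + Q_w C_w)/(Q_r + Q_w)
= (21.2×9.50 + 3.39×31.1)/(21.2 + 3.39) = 306.8/24.59 = 12.48 °C.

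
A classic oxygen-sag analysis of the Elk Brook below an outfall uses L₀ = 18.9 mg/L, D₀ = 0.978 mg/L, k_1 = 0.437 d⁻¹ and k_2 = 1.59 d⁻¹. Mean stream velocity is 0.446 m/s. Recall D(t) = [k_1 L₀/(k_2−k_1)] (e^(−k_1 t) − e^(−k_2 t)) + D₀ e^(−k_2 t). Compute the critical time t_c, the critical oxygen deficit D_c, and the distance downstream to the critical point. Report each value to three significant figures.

t_c ≈ 0.993 d; D_c ≈ 3.37 mg/L; x_c ≈ 38.3 km

With k_2/k_1 = 3.638 and 1 − D₀(k_2−k_1)/(k_1 L₀) = 0.8635,
t_c = ln(3.638 × 0.8635) / (1.59 − 0.437) = ln(3.142) / 1.153 = 1.145/1.153 = 0.9929 d.
D_c = (k_1/k_2) L₀ e^(−k_1 t_c) = (0.437/1.59) × 18.9 × e^(−0.437×0.9929) = 0.2748 × 18.9 × 0.6480 = 3.366 mg/L.
x_c = v t_c = 0.446 m/s × 0.9929 d × 86400 s/d = 38260 m ≈ 38.3 km.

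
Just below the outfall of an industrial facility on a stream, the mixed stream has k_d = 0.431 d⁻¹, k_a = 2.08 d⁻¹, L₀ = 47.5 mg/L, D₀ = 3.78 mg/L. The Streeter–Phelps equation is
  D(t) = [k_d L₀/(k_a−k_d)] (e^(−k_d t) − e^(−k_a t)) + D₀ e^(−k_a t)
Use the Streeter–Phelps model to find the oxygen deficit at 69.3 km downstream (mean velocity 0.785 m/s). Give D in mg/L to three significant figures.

D ≈ 6.96 mg/L

Travel time t = x/v = 69.3 km / (0.785 m/s) = 69300 m / 0.785 m/s = 88280 s = 1.022 d.
k_d L₀/(k_a−k_d) = 0.431×47.5/(2.08−0.431) = 20.47/1.649 = 12.42 mg/L.
e^(−k_d t) = e^(−0.431×1.022) = 0.6438; e^(−k_a t) = e^(−2.08×1.022) = 0.1194.
D = 12.42 × (0.6438 − 0.1194) + 3.78 × 0.1194 = 6.510 + 0.4513 = 6.962 mg/L.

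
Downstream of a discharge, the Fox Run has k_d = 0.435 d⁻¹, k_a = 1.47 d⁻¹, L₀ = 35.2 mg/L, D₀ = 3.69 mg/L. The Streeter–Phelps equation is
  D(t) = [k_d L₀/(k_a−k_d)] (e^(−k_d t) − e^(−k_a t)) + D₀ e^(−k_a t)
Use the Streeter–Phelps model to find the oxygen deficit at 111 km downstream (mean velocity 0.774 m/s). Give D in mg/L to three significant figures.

D ≈ 6.22 mg/L

Travel time t = x/v = 111 km / (0.774 m/s) = 111000 m / 0.774 m/s = 143400 s = 1.660 d.
k_d L₀/(k_a−k_d) = 0.435×35.2/(1.47−0.435) = 15.31/1.035 = 14.79 mg/L.
e^(−k_d t) = e^(−0.435×1.660) = 0.4858; e^(−k_a t) = e^(−1.47×1.660) = 0.08716.
D = 14.79 × (0.4858 − 0.08716) + 3.69 × 0.08716 = 5.897 + 0.3216 = 6.219 mg/L.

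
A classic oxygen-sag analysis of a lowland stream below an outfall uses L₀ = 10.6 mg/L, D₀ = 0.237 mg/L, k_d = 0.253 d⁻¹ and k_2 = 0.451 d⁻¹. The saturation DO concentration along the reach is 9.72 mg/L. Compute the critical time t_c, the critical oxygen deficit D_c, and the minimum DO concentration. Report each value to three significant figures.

t_c ≈ 2.83 d; D_c ≈ 2.91 mg/L; min DO ≈ 6.81 mg/L

t_c = [1/(k_2−k_d)] ln[(k_2/k_d)(1 − D₀(k_2−k_d)/(k_d L₀))]
= [1/(0.451−0.253)] ln[(0.451/0.253)(1 − 0.237×0.1980/(0.253×10.6))]
= (1/0.1980) ln[1.783 × 0.9825] = 5.051 × ln(1.751) = 5.051 × 0.5604 = 2.830 d.
D_c = (k_d/k_2) L₀ e^(−k_d t_c) = (0.253/0.451) × 10.6 × e^(−0.253×2.830) = 0.5610 × 10.6 × 0.4887 = 2.906 mg/L.
Minimum DO = C_s − D_c = 9.72 − 2.906 = 6.814 mg/L.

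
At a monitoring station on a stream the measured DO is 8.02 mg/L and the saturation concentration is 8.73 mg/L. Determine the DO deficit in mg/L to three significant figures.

D ≈ 0.710 mg/L

D = C_s − C = 8.73 − 8.02 = 0.710 mg/L.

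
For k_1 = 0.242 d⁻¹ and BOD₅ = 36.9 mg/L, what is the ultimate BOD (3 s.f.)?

BOD₅ = L₀(1 − e^(−5k_1)) ⇒ L₀ = BOD₅ / (1 − e^(−5×0.242))
= 36.9 / (1 − 0.2982) = 36.9 / 0.7018 = 52.58 mg/L.

L₀ ≈ 52.6 mg/L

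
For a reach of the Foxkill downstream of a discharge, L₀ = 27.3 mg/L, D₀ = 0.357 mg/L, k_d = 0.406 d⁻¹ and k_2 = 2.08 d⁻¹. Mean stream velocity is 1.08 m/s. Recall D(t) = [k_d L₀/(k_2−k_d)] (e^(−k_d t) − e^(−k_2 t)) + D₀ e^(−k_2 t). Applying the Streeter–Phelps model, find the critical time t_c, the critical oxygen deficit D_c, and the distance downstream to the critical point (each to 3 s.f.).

t_c ≈ 0.943 d; D_c ≈ 3.63 mg/L; x_c ≈ 88.0 km

t_c = [1/(k_2−k_d)] ln[(k_2/k_d)(1 − D₀(k_2−k_d)/(k_d L₀))]
= [1/(2.08−0.406)] ln[(2.08/0.406)(1 − 0.357×1.674/(0.406×27.3))]
= (1/1.674) ln[5.123 × 0.9461] = 0.5974 × ln(4.847) = 0.5974 × 1.578 = 0.9429 d.
L(t_c) = L₀ e^(−k_d t_c) = 27.3 × 0.6819 = 18.62 mg/L, and at the critical point k_2 D_c = k_d L, so D_c = (0.406/2.08) × 18.62 = 3.634 mg/L.
x_c = v t_c = 1.08 m/s × 0.9429 d × 86400 s/d = 87980 m ≈ 88.0 km.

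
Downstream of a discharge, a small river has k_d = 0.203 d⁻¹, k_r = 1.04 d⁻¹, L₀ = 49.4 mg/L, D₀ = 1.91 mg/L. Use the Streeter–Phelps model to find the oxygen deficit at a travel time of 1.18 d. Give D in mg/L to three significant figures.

D ≈ 6.48 mg/L

k_d L₀/(k_r−k_d) = 0.203×49.4/(1.04−0.203) = 10.03/0.8370 = 11.98 mg/L.
e^(−k_d t) = e^(−0.203×1.180) = 0.7870; e^(−k_r t) = e^(−1.04×1.180) = 0.2931.
D = 11.98 × (0.7870 − 0.2931) + 1.91 × 0.2931 = 5.917 + 0.5598 = 6.477 mg/L.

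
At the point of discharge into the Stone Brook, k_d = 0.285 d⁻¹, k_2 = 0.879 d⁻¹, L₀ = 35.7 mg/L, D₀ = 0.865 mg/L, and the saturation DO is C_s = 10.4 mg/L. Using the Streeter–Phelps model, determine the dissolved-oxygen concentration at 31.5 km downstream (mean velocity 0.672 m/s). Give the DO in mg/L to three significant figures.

DO ≈ 5.82 mg/L

Travel time t = x/v = 31.5 km / (0.672 m/s) = 31500 m / 0.672 m/s = 46880 s = 0.5425 d.
k_d L₀/(k_2−k_d) = 0.285×35.7/(0.879−0.285) = 10.17/0.5940 = 17.13 mg/L.
e^(−k_d t) = e^(−0.285×0.5425) = 0.8567; e^(−k_2 t) = e^(−0.879×0.5425) = 0.6207.
D = 17.13 × (0.8567 − 0.6207) + 0.865 × 0.6207 = 4.043 + 0.5369 = 4.580 mg/L.
DO = C_s − D = 10.4 − 4.580 = 5.820 mg/L.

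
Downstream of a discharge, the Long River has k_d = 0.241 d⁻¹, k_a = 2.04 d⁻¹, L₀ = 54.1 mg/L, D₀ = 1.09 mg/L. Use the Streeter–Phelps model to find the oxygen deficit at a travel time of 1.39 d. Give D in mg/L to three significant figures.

D ≈ 4.82 mg/L

k_d L₀/(k_a−k_d) = 0.241×54.1/(2.04−0.241) = 13.04/1.799 = 7.247 mg/L.
e^(−k_d t) = e^(−0.241×1.390) = 0.7153; e^(−k_a t) = e^(−2.04×1.390) = 0.05868.
D = 7.247 × (0.7153 − 0.05868) + 1.09 × 0.05868 = 4.759 + 0.06396 = 4.823 mg/L.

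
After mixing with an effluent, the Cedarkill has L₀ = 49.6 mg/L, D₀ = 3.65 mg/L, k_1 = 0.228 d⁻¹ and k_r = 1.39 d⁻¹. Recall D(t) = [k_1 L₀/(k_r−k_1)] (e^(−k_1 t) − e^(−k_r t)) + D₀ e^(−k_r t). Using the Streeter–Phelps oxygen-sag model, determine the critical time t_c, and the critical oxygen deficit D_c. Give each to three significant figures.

t_c ≈ 1.15 d; D_c ≈ 6.26 mg/L

With k_r/k_1 = 6.096 and 1 − D₀(k_r−k_1)/(k_1 L₀) = 0.6250,
t_c = ln(6.096 × 0.6250) / (1.39 − 0.228) = ln(3.810) / 1.162 = 1.338/1.162 = 1.151 d.
D_c = (k_1/k_r) L₀ e^(−k_1 t_c) = (0.228/1.39) × 49.6 × e^(−0.228×1.151) = 0.1640 × 49.6 × 0.7692 = 6.258 mg/L.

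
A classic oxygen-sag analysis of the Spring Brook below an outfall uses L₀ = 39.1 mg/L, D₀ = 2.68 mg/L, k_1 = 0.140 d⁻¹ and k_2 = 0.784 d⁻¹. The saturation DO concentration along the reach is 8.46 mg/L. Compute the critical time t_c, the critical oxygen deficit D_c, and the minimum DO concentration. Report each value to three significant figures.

With k_2/k_1 = 5.600 and 1 − D₀(k_2−k_1)/(k_1 L₀) = 0.6847,
t_c = ln(5.600 × 0.6847) / (0.784 − 0.140) = ln(3.834) / 0.6440 = 1.344/0.6440 = 2.087 d.
D_c = (k_1/k_2) L₀ e^(−k_1 t_c) = (0.140/0.784) × 39.1 × e^(−0.140×2.087) = 0.1786 × 39.1 × 0.7466 = 5.213 mg/L.
Minimum DO = C_s − D_c = 8.46 − 5.213 = 3.247 mg/L.

t_c ≈ 2.09 d; D_c ≈ 5.21 mg/L; min DO ≈ 3.25 mg/L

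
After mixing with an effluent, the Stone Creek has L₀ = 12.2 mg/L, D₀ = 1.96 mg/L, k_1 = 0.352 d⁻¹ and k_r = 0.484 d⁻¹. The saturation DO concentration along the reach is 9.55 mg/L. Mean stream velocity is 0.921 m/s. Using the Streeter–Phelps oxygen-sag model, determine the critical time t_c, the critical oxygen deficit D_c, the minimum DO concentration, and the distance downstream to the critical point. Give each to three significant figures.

With k_r/k_1 = 1.375 and 1 − D₀(k_r−k_1)/(k_1 L₀) = 0.9398,
t_c = ln(1.375 × 0.9398) / (0.484 − 0.352) = ln(1.292) / 0.1320 = 0.2563/0.1320 = 1.942 d.
L(t_c) = L₀ e^(−k_1 t_c) = 12.2 × 0.5048 = 6.159 mg/L, and at the critical point k_r D_c = k_1 L, so D_c = (0.352/0.484) × 6.159 = 4.479 mg/L.
Minimum DO = C_s − D_c = 9.55 − 4.479 = 5.071 mg/L.
x_c = v t_c = 0.921 m/s × 1.942 d × 86400 s/d = 154500 m ≈ 155 km.

t_c ≈ 1.94 d; D_c ≈ 4.48 mg/L; min DO ≈ 5.07 mg/L; x_c ≈ 155 km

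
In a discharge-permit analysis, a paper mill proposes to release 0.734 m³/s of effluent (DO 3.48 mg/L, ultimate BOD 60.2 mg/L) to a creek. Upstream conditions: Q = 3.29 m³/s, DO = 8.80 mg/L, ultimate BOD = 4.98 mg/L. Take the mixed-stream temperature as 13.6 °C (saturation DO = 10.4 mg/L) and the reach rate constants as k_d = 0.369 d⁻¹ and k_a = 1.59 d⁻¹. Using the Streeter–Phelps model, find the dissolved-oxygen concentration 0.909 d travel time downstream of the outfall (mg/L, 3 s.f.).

DO ≈ 7.61 mg/L

Mixed DO = (3.29×8.80 + 0.734×3.48)/(3.29+0.734) = 31.51/4.024 = 7.830 mg/L.
Mixed L₀ = (3.29×4.98 + 0.734×60.2)/(4.024) = 60.57/4.024 = 15.05 mg/L.
Initial deficit D₀ = C_s − DO₀ = 10.4 − 7.830 = 2.570 mg/L.
D(0.909) = [0.369×15.05/(1.59−0.369)](e^(−0.369×0.909) − e^(−1.59×0.909)) + 2.570 e^(−1.59×0.909)
= 4.549 × (0.7150 − 0.2357) + 2.570 × 0.2357 = 2.786 mg/L.
DO = 10.4 − 2.786 = 7.614 mg/L.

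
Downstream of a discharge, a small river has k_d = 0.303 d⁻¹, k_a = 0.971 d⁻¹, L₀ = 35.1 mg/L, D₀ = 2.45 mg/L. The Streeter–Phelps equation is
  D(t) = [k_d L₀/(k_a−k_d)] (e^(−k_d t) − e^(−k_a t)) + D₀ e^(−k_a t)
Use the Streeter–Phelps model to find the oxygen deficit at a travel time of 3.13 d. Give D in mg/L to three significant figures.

D ≈ 5.52 mg/L

k_d L₀/(k_a−k_d) = 0.303×35.1/(0.971−0.303) = 10.64/0.6680 = 15.92 mg/L.
e^(−k_d t) = e^(−0.303×3.130) = 0.3874; e^(−k_a t) = e^(−0.971×3.130) = 0.04787.
D = 15.92 × (0.3874 − 0.04787) + 2.45 × 0.04787 = 5.405 + 0.1173 = 5.522 mg/L.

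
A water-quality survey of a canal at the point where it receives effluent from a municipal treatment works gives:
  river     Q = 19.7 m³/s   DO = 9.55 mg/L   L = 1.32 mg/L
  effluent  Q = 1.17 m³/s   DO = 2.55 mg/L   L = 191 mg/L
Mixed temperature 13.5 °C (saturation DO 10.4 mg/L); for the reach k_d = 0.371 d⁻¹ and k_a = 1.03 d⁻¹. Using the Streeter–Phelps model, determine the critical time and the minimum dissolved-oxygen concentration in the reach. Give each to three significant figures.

Mixed DO = (19.7×9.55 + 1.17×2.55)/(19.7+1.17) = 191.1/20.87 = 9.158 mg/L.
Mixed L₀ = (19.7×1.32 + 1.17×191)/(20.87) = 249.5/20.87 = 11.95 mg/L.
Initial deficit D₀ = C_s − DO₀ = 10.4 − 9.158 = 1.242 mg/L.
t_c = (1/0.6590) ln[(1.03/0.371)(1 − 1.242×0.6590/(0.371×11.95))] = 1.517 × ln(2.264) = 1.240 d.
D_c = (0.371/1.03) × 11.95 × e^(−0.371×1.240) = 0.3602 × 11.95 × 0.6313 = 2.718 mg/L.
Minimum DO = 10.4 − 2.718 = 7.682 mg/L.

t_c ≈ 1.24 d; minimum DO ≈ 7.68 mg/L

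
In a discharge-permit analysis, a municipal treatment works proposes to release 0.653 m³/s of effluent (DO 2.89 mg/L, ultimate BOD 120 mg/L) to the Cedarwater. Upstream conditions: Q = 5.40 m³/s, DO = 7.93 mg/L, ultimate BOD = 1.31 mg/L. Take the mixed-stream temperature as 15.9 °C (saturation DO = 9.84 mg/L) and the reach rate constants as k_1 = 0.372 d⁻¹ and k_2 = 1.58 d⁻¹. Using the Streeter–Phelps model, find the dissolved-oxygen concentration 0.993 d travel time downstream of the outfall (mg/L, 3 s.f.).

Mixed DO = (5.40×7.93 + 0.653×2.89)/(5.40+0.653) = 44.71/6.053 = 7.386 mg/L.
Mixed L₀ = (5.40×1.31 + 0.653×120)/(6.053) = 85.43/6.053 = 14.11 mg/L.
Initial deficit D₀ = C_s − DO₀ = 9.84 − 7.386 = 2.454 mg/L.
D(0.993) = [0.372×14.11/(1.58−0.372)](e^(−0.372×0.993) − e^(−1.58×0.993)) + 2.454 e^(−1.58×0.993)
= 4.346 × (0.6912 − 0.2083) + 2.454 × 0.2083 = 2.610 mg/L.
DO = 9.84 − 2.610 = 7.230 mg/L.

DO ≈ 7.23 mg/L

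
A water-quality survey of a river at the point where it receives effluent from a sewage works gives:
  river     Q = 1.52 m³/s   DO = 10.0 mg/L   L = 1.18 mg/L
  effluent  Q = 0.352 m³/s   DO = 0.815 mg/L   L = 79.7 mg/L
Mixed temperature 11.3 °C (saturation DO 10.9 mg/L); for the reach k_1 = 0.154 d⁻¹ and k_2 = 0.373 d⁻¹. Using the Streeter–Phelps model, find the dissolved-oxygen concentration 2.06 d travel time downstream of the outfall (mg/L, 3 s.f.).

DO ≈ 6.72 mg/L

Mixed DO = (1.52×10.0 + 0.352×0.815)/(1.52+0.352) = 15.49/1.872 = 8.273 mg/L.
Mixed L₀ = (1.52×1.18 + 0.352×79.7)/(1.872) = 29.85/1.872 = 15.94 mg/L.
Initial deficit D₀ = C_s − DO₀ = 10.9 − 8.273 = 2.627 mg/L.
D(2.06) = [0.154×15.94/(0.373−0.154)](e^(−0.154×2.06) − e^(−0.373×2.06)) + 2.627 e^(−0.373×2.06)
= 11.21 × (0.7282 − 0.4638) + 2.627 × 0.4638 = 4.183 mg/L.
DO = 10.9 − 4.183 = 6.717 mg/L.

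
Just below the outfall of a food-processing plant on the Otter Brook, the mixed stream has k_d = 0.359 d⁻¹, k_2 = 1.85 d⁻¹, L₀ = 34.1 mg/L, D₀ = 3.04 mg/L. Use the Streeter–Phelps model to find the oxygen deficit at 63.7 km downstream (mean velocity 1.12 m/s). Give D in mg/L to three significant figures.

Travel time t = x/v = 63.7 km / (1.12 m/s) = 63700 m / 1.12 m/s = 56870 s = 0.6583 d.
k_d L₀/(k_2−k_d) = 0.359×34.1/(1.85−0.359) = 12.24/1.491 = 8.211 mg/L.
e^(−k_d t) = e^(−0.359×0.6583) = 0.7895; e^(−k_2 t) = e^(−1.85×0.6583) = 0.2959.
D = 8.211 × (0.7895 − 0.2959) + 3.04 × 0.2959 = 4.053 + 0.8995 = 4.953 mg/L.

D ≈ 4.95 mg/L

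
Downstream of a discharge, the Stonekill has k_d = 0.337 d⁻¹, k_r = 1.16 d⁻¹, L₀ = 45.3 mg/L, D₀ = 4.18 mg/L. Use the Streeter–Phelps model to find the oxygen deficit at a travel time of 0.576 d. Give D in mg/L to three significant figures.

k_d L₀/(k_r−k_d) = 0.337×45.3/(1.16−0.337) = 15.27/0.8230 = 18.55 mg/L.
e^(−k_d t) = e^(−0.337×0.5760) = 0.8236; e^(−k_r t) = e^(−1.16×0.5760) = 0.5127.
D = 18.55 × (0.8236 − 0.5127) + 4.18 × 0.5127 = 5.767 + 2.143 = 7.910 mg/L.

D ≈ 7.91 mg/L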